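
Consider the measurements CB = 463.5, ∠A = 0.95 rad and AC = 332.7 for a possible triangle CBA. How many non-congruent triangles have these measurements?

1

AC·sin A = 332.7·sin(0.95 rad) ≈ 270.6.
Since CB ≥ AC, exactly one triangle exists.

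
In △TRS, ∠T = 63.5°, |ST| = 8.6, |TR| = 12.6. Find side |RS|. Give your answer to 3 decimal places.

11.663

By the law of cosines, |RS|² = |ST|² + |TR|² − 2·|ST|·|TR|·cos T = 136.02, so |RS| ≈ 11.663.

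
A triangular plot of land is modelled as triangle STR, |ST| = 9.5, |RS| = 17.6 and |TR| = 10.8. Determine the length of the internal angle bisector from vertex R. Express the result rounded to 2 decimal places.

t_R ≈ 12.99

By the law of cosines, cos R = (|TR|² + |RS|² − |ST|²) / (2·|TR|·|RS|) ≈ 0.88423, so ∠R ≈ 27.84°.
The bisector from R has length 2·|TR|·|RS|·cos(∠R/2)/(|TR|+|RS|) ≈ 12.993.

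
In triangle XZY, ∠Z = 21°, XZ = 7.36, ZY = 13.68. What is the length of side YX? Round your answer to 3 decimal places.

7.302

By the law of cosines, YX² = XZ² + ZY² − 2·XZ·ZY·cos Z = 53.317, so YX ≈ 7.3019.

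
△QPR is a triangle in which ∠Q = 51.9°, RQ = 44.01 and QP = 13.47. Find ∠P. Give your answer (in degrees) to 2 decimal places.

By the law of cosines, PR² = RQ² + QP² − 2·RQ·QP·cos Q = 1386.7, so PR ≈ 37.239.
Law of cosines again: cos P = (QP² + PR² − RQ²)/(2·QP·PR) ≈ -0.36751, so ∠P ≈ 111.56°.

∠P ≈ 111.56°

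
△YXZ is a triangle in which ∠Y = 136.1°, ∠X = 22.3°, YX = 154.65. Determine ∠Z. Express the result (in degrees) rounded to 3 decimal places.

∠Z ≈ 21.600°

The third angle is ∠Z = 180° − ∠Y − ∠X = 21.60°.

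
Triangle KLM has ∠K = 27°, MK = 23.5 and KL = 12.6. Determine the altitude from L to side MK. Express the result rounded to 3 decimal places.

5.720

By the law of cosines, LM² = MK² + KL² − 2·MK·KL·cos K = 183.36, so LM ≈ 13.541.
Area = ½·MK·KL·sin K ≈ 67.213.
The altitude from L has length 2·area/MK ≈ 5.7203.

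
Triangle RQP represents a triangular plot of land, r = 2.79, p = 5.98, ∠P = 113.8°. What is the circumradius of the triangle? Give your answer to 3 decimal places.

3.268

Law of sines: sin R = r·sin P/p ≈ 0.42688.
Since p ≥ r, only the acute value applies: ∠R ≈ 25.27°.
Then ∠Q = 180° − ∠P − ∠R ≈ 40.93°.
Law of sines gives q = p·sin Q/sin P ≈ 4.2819.
Circumradius = p/(2 sin P) ≈ 3.2679.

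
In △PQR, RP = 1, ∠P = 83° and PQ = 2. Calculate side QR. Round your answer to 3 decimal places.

2.124

By the law of cosines, QR² = RP² + PQ² − 2·RP·PQ·cos P = 4.5125, so QR ≈ 2.1243.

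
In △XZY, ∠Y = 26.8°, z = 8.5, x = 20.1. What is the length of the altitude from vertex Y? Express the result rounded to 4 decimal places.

h_Y ≈ 5.8863

By the law of cosines, y² = x² + z² − 2·x·z·cos Y = 171.26, so y ≈ 13.087.
Area = ½·x·z·sin Y ≈ 38.516.
The altitude from Y has length 2·area/y ≈ 5.8863.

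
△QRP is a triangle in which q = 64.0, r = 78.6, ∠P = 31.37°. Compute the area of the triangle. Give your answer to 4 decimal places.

area ≈ 1309.3192

Area = ½·q·r·sin P ≈ 1309.3.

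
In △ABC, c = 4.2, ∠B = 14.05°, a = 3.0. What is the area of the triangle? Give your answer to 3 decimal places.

Area = ½·c·a·sin B ≈ 1.5294.

area ≈ 1.529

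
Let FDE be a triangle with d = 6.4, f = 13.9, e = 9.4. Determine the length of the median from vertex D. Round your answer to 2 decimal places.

11.43

Median from D: ½√(2·e² + 2·f² − d²) ≈ 11.426.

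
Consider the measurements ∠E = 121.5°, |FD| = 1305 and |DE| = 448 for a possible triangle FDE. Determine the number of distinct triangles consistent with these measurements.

|DE|·sin E = 448·sin(121.5°) ≈ 382.
Since ∠E is not acute, a triangle exists only if |FD| > |DE|; here |FD| > |DE|, so there is exactly one triangle.

1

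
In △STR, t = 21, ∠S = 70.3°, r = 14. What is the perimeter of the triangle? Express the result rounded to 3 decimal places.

55.947

By the law of cosines, s² = t² + r² − 2·t·r·cos S = 438.79, so s ≈ 20.947.
Semiperimeter p = (20.947+21+14)/2 = 27.974.
Perimeter = 20.947 + 21 + 14 = 55.947.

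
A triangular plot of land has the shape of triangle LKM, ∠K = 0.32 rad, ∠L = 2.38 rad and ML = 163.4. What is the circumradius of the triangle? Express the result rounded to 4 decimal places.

The third angle is ∠M = π − ∠L − ∠K = 0.442 rad.
Law of sines: KM = ML·sin L/sin K ≈ 358.46.
Law of sines: LK = ML·sin M/sin K ≈ 222.
Circumradius = ML/(2 sin K) ≈ 259.72.

259.7225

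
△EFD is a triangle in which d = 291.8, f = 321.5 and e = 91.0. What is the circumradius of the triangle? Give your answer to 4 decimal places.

163.6383

By the law of cosines, cos E = (f² + d² − e²) / (2·f·d) ≈ 0.96057, so ∠E ≈ 16.14°.
Circumradius = e/(2 sin E) ≈ 163.64.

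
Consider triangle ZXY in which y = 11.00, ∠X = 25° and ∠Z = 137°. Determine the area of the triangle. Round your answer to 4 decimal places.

area ≈ 56.4293

The third angle is ∠Y = 180° − ∠Z − ∠X = 18.00°.
Law of sines: z = y·sin Z/sin Y ≈ 24.277.
Law of sines: x = y·sin X/sin Y ≈ 15.044.
Area = ½·y·z·sin X ≈ 56.429.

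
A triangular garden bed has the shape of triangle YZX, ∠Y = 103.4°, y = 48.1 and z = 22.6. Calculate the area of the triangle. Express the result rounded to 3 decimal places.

Law of sines: sin Z = z·sin Y/y ≈ 0.45706.
Since y ≥ z, only the acute value applies: ∠Z ≈ 27.20°.
Then ∠X = 180° − ∠Y − ∠Z ≈ 49.40°.
Law of sines gives x = y·sin X/sin Y ≈ 37.544.
Area = ½·y·z·sin X ≈ 412.7.

area ≈ 412.701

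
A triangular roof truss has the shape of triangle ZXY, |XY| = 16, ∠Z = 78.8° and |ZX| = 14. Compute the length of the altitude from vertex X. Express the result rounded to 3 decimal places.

h_X ≈ 13.733

Law of sines: sin Y = |ZX|·sin Z/|XY| ≈ 0.85834.
Since |XY| ≥ |ZX|, only the acute value applies: ∠Y ≈ 59.13°.
Then ∠X = 180° − ∠Z − ∠Y ≈ 42.07°.
Law of sines gives |YZ| = |XY|·sin X/sin Z ≈ 10.929.
Area = ½·|XY|·|ZX|·sin X ≈ 75.044.
The altitude from X has length 2·area/|YZ| ≈ 13.733.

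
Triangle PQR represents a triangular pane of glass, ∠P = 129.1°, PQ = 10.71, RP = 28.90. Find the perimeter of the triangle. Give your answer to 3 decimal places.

By the law of cosines, QR² = RP² + PQ² − 2·RP·PQ·cos P = 1340.3, so QR ≈ 36.61.
Semiperimeter s = (36.61+28.9+10.71)/2 = 38.11.
Perimeter = 36.61 + 28.9 + 10.71 = 76.22.

76.220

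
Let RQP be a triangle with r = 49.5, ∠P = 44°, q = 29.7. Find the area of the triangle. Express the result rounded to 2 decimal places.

510.63

Area = ½·r·q·sin P ≈ 510.63.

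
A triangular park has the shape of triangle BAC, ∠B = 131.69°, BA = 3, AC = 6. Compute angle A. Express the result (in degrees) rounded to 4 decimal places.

Law of sines: sin C = BA·sin B/AC ≈ 0.37338.
Since AC ≥ BA, only the acute value applies: ∠C ≈ 21.92°.
Then ∠A = 180° − ∠B − ∠C ≈ 26.39°.

∠A ≈ 26.3860°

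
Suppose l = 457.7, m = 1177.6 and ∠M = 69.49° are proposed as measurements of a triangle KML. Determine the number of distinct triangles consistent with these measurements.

l·sin M = 457.7·sin(69.49°) ≈ 428.7.
Since m ≥ l, exactly one triangle exists.

1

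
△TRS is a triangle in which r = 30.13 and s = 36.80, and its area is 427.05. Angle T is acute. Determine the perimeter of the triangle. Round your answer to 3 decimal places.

From area = ½·r·s·sin T, we get sin T = 2·area/(r·s) ≈ 0.77030.
Taking the acute solution, ∠T ≈ 50.38°.
Law of cosines then gives t ≈ 29.12.
Perimeter = 29.12 + 30.13 + 36.8 = 96.05.

96.050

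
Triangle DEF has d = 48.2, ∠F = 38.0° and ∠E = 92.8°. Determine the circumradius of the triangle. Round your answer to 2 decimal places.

31.84

The third angle is ∠D = 180° − ∠E − ∠F = 49.20°.
Law of sines: e = d·sin E/sin D ≈ 63.597.
Law of sines: f = d·sin F/sin D ≈ 39.201.
Circumradius = d/(2 sin D) ≈ 31.836.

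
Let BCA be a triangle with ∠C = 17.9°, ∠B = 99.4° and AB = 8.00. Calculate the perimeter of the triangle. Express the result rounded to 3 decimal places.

perimeter ≈ 56.808

The third angle is ∠A = 180° − ∠B − ∠C = 62.70°.
Law of sines: CA = AB·sin B/sin C ≈ 25.679.
Law of sines: BC = AB·sin A/sin C ≈ 23.129.
Semiperimeter s = (25.679+8+23.129)/2 = 28.404.
Perimeter = 25.679 + 8 + 23.129 = 56.808.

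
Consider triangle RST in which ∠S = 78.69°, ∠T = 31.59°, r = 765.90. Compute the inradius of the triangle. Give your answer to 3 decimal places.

161.076

The third angle is ∠R = 180° − ∠S − ∠T = 69.72°.
Law of sines: s = r·sin S/sin R ≈ 800.66.
Law of sines: t = r·sin T/sin R ≈ 427.72.
Area = ½·r·s·sin T ≈ 1.6062e+05.
Semiperimeter p = (765.9+800.66+427.72)/2 = 997.14.
Inradius = area/p = 1.6062e+05/997.14 ≈ 161.08.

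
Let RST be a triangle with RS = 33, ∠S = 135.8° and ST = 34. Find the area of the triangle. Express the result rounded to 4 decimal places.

Area = ½·RS·ST·sin S ≈ 391.11.

area ≈ 391.1096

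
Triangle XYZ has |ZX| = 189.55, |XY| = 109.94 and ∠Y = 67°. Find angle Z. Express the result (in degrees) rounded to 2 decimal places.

∠Z ≈ 32.27°

Law of sines: sin Z = |XY|·sin Y/|ZX| ≈ 0.53390.
Since |ZX| ≥ |XY|, only the acute value applies: ∠Z ≈ 32.27°.
Then ∠X = 180° − ∠Y − ∠Z ≈ 80.73°.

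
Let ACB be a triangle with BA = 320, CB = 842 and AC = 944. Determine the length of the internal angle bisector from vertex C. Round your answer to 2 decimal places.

t_C ≈ 877.12

By the law of cosines, cos C = (AC² + CB² − BA²) / (2·AC·CB) ≈ 0.94213, so ∠C ≈ 19.59°.
The bisector from C has length 2·AC·CB·cos(∠C/2)/(AC+CB) ≈ 877.12.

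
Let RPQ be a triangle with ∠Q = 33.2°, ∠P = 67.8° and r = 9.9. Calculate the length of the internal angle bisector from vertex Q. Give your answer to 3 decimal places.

t_Q ≈ 9.210

The third angle is ∠R = 180° − ∠P − ∠Q = 79.00°.
Law of sines: p = r·sin P/sin R ≈ 9.3377.
Law of sines: q = r·sin Q/sin R ≈ 5.5223.
The bisector from Q has length 2·r·p·cos(∠Q/2)/(r+p) ≈ 9.2101.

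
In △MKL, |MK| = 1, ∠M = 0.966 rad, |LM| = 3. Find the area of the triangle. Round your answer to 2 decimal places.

area ≈ 1.23

Area = ½·|LM|·|MK|·sin M ≈ 1.2339.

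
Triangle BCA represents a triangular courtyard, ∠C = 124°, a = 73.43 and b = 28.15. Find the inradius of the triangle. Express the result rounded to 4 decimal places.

By the law of cosines, c² = a² + b² − 2·a·b·cos C = 8496.2, so c ≈ 92.175.
Area = ½·a·b·sin C ≈ 856.83.
Semiperimeter s = (28.15+92.175+73.43)/2 = 96.877.
Inradius = area/s = 856.83/96.877 ≈ 8.8445.

8.8445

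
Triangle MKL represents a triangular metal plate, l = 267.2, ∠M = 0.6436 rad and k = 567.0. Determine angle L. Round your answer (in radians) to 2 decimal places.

By the law of cosines, m² = k² + l² − 2·k·l·cos M = 1.505e+05, so m ≈ 387.94.
Law of cosines again: cos L = (m² + k² − l²)/(2·m·k) ≈ 0.91059, so ∠L ≈ 0.4261 rad.

∠L ≈ 0.43 rad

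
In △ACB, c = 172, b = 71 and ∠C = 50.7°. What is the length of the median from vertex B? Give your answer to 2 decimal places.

Law of sines: sin B = b·sin C/c ≈ 0.31943.
Since c ≥ b, only the acute value applies: ∠B ≈ 18.63°.
Then ∠A = 180° − ∠C − ∠B ≈ 110.67°.
Law of sines gives a = c·sin A/sin C ≈ 207.96.
Median from B: ½√(2·a² + 2·c² − b²) ≈ 187.5.

187.50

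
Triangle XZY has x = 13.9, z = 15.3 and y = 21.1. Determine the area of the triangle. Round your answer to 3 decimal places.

Semiperimeter s = (13.9 + 15.3 + 21.1)/2 = 25.15.
Heron's formula: area = √(25.15·11.25·9.85·4.05) ≈ 106.24.

106.241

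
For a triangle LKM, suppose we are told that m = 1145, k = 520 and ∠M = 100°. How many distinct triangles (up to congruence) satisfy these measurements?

k·sin M = 520·sin(100°) ≈ 512.1.
Since ∠M is not acute, a triangle exists only if m > k; here m > k, so there is exactly one triangle.

1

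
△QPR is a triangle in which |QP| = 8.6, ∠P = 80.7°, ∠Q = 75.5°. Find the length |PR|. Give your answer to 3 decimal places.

The third angle is ∠R = 180° − ∠Q − ∠P = 23.80°.
Law of sines: |PR| = |QP|·sin Q/sin R ≈ 20.632.

20.632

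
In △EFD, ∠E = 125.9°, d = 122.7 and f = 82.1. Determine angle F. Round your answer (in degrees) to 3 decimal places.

By the law of cosines, e² = f² + d² − 2·f·d·cos E = 33610, so e ≈ 183.33.
Law of cosines again: cos F = (d² + e² − f²)/(2·d·e) ≈ 0.93188, so ∠F ≈ 21.27°.

∠F ≈ 21.270°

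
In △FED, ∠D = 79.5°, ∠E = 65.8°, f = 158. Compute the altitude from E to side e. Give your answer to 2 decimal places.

h_E ≈ 155.35

The third angle is ∠F = 180° − ∠E − ∠D = 34.70°.
Law of sines: e = f·sin E/sin F ≈ 253.15.
Law of sines: d = f·sin D/sin F ≈ 272.9.
Area = ½·f·e·sin D ≈ 19664.
The altitude from E has length 2·area/e ≈ 155.35.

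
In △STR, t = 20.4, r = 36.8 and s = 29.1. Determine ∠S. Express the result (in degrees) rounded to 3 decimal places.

By the law of cosines, cos S = (t² + r² − s²) / (2·t·r) ≈ 0.61514, so ∠S ≈ 52.04°.

52.038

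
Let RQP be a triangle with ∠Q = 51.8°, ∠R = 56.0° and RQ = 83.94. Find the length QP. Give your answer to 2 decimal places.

The third angle is ∠P = 180° − ∠R − ∠Q = 72.20°.
Law of sines: QP = RQ·sin R/sin P ≈ 73.088.

73.09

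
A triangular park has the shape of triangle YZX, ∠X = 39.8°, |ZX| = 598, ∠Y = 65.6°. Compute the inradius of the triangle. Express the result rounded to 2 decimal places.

The third angle is ∠Z = 180° − ∠X − ∠Y = 74.60°.
Law of sines: |XY| = |ZX|·sin Z/sin Y ≈ 633.07.
Law of sines: |YZ| = |ZX|·sin X/sin Y ≈ 420.33.
Area = ½·|ZX|·|XY|·sin X ≈ 1.2117e+05.
Semiperimeter s = (598+633.07+420.33)/2 = 825.7.
Inradius = area/s = 1.2117e+05/825.7 ≈ 146.74.

r ≈ 146.74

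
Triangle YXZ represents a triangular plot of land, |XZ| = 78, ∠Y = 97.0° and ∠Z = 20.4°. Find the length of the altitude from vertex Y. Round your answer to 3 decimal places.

The third angle is ∠X = 180° − ∠Z − ∠Y = 62.60°.
Law of sines: |ZY| = |XZ|·sin X/sin Y ≈ 69.77.
Law of sines: |YX| = |XZ|·sin Z/sin Y ≈ 27.393.
Area = ½·|XZ|·|ZY|·sin Z ≈ 948.47.
The altitude from Y has length 2·area/|XZ| ≈ 24.32.

h_Y ≈ 24.320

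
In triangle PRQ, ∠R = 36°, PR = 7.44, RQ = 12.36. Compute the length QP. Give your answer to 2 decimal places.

7.70

By the law of cosines, QP² = PR² + RQ² − 2·PR·RQ·cos R = 59.331, so QP ≈ 7.7027.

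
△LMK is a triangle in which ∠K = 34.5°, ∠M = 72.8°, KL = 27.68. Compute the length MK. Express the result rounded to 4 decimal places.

The third angle is ∠L = 180° − ∠M − ∠K = 72.70°.
Law of sines: MK = KL·sin L/sin M ≈ 27.665.

27.6650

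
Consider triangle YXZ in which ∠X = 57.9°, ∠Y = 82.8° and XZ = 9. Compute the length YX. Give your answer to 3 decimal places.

5.746

The third angle is ∠Z = 180° − ∠Y − ∠X = 39.30°.
Law of sines: YX = XZ·sin Z/sin Y ≈ 5.7457.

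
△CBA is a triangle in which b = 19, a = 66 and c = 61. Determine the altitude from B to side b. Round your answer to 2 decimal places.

h_B ≈ 60.57

Semiperimeter s = (61 + 19 + 66)/2 = 73.
Heron's formula: area = √(73·12·54·7) ≈ 575.44.
The altitude from B has length 2·area/b ≈ 60.572.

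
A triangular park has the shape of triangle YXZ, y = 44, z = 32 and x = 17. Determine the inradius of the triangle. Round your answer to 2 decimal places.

Semiperimeter s = (44 + 17 + 32)/2 = 46.5.
Heron's formula: area = √(46.5·2.5·29.5·14.5) ≈ 222.99.
Inradius = area/s = 222.99/46.5 ≈ 4.7956.

4.80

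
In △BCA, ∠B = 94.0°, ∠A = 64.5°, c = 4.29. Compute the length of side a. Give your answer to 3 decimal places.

The third angle is ∠C = 180° − ∠A − ∠B = 21.50°.
Law of sines: a = c·sin A/sin C ≈ 10.565.

10.565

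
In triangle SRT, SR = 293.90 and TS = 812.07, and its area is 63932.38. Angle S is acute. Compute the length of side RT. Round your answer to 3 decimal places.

From area = ½·TS·SR·sin S, we get sin S = 2·area/(TS·SR) ≈ 0.53574.
Taking the acute solution, ∠S ≈ 32.39°.
Law of cosines then gives RT ≈ 585.48.

585.477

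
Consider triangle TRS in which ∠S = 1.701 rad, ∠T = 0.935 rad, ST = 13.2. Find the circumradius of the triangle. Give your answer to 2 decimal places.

The third angle is ∠R = π − ∠S − ∠T = 0.506 rad.
Law of sines: RS = ST·sin T/sin R ≈ 21.929.
Law of sines: TR = ST·sin S/sin R ≈ 27.024.
Circumradius = ST/(2 sin R) ≈ 13.627.

13.63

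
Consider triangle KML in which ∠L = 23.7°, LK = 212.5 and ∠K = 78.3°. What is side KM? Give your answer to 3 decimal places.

87.322

The third angle is ∠M = 180° − ∠L − ∠K = 78.00°.
Law of sines: KM = LK·sin L/sin M ≈ 87.322.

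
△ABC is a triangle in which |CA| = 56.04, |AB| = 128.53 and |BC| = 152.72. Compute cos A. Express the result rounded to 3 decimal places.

By the law of cosines, cos A = (|CA|² + |AB|² − |BC|²) / (2·|CA|·|AB|) ≈ -0.25427, so ∠A ≈ 104.73°.

cos A ≈ -0.254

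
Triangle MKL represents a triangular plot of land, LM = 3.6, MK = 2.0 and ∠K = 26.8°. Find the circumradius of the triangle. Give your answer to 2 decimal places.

R ≈ 3.99

Law of sines: sin L = MK·sin K/LM ≈ 0.25049.
Since LM ≥ MK, only the acute value applies: ∠L ≈ 14.51°.
Then ∠M = 180° − ∠K − ∠L ≈ 138.69°.
Law of sines gives KL = LM·sin M/sin K ≈ 5.2704.
Circumradius = LM/(2 sin K) ≈ 3.9922.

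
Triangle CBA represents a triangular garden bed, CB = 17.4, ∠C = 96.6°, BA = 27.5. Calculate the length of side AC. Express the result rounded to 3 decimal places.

19.389

Law of sines: sin A = CB·sin C/BA ≈ 0.62853.
Since BA ≥ CB, only the acute value applies: ∠A ≈ 38.94°.
Then ∠B = 180° − ∠C − ∠A ≈ 44.46°.
Law of sines gives AC = BA·sin B/sin C ≈ 19.389.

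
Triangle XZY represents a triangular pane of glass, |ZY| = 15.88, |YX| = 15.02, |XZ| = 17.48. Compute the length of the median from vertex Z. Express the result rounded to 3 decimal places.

m_Z ≈ 14.915

Median from Z: ½√(2·|XZ|² + 2·|ZY|² − |YX|²) ≈ 14.915.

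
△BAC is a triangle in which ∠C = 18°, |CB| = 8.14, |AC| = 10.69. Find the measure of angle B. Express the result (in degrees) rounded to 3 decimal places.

By the law of cosines, |BA|² = |AC|² + |CB|² − 2·|AC|·|CB|·cos C = 15.02, so |BA| ≈ 3.8756.
Law of cosines again: cos B = (|CB|² + |BA|² − |AC|²)/(2·|CB|·|BA|) ≈ -0.52296, so ∠B ≈ 121.53°.

∠B ≈ 121.531°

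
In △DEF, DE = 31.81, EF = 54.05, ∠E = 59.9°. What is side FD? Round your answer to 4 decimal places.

By the law of cosines, FD² = DE² + EF² − 2·DE·EF·cos E = 2208.8, so FD ≈ 46.997.

46.9974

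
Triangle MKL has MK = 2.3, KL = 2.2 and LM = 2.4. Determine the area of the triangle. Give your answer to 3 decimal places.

2.282

Semiperimeter s = (2.2 + 2.4 + 2.3)/2 = 3.45.
Heron's formula: area = √(3.45·1.25·1.05·1.15) ≈ 2.282.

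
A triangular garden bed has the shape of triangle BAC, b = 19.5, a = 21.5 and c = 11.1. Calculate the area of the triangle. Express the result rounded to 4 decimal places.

area ≈ 107.7335

Semiperimeter s = (19.5 + 21.5 + 11.1)/2 = 26.05.
Heron's formula: area = √(26.05·6.55·4.55·14.95) ≈ 107.73.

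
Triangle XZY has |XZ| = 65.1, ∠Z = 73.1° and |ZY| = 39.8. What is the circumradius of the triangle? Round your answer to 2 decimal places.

By the law of cosines, |YX|² = |XZ|² + |ZY|² − 2·|XZ|·|ZY|·cos Z = 4315.6, so |YX| ≈ 65.694.
Area = ½·|XZ|·|ZY|·sin Z ≈ 1239.5.
Circumradius = |YX|/(2 sin Z) ≈ 34.329.

R ≈ 34.33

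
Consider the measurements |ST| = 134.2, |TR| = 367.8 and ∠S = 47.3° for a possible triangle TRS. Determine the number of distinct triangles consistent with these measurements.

|ST|·sin S = 134.2·sin(47.3°) ≈ 98.63.
Since |TR| ≥ |ST|, exactly one triangle exists.

1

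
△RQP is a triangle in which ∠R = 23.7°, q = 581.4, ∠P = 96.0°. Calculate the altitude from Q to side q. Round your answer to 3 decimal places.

267.561

The third angle is ∠Q = 180° − ∠P − ∠R = 60.30°.
Law of sines: r = q·sin R/sin Q ≈ 269.04.
Law of sines: p = q·sin P/sin Q ≈ 665.66.
Area = ½·q·r·sin P ≈ 77780.
The altitude from Q has length 2·area/q ≈ 267.56.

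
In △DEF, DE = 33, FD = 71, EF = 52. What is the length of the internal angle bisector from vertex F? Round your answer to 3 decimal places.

By the law of cosines, cos F = (EF² + FD² − DE²) / (2·EF·FD) ≈ 0.90141, so ∠F ≈ 25.66°.
The bisector from F has length 2·EF·FD·cos(∠F/2)/(EF+FD) ≈ 58.534.

t_F ≈ 58.534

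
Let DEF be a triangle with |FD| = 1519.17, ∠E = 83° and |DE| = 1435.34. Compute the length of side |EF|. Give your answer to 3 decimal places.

Law of sines: sin F = |DE|·sin E/|FD| ≈ 0.93778.
Since |FD| ≥ |DE|, only the acute value applies: ∠F ≈ 69.68°.
Then ∠D = 180° − ∠E − ∠F ≈ 27.32°.
Law of sines gives |EF| = |FD|·sin D/sin E ≈ 702.44.

702.442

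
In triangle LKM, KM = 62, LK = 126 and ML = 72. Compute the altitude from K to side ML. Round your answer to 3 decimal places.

Semiperimeter s = (62 + 72 + 126)/2 = 130.
Heron's formula: area = √(130·68·58·4) ≈ 1432.1.
The altitude from K has length 2·area/ML ≈ 39.78.

h_K ≈ 39.780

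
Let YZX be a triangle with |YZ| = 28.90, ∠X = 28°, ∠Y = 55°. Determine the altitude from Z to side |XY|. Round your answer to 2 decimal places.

h_Z ≈ 23.67

The third angle is ∠Z = 180° − ∠X − ∠Y = 97.00°.
Law of sines: |ZX| = |YZ|·sin Y/sin X ≈ 50.426.
Law of sines: |XY| = |YZ|·sin Z/sin X ≈ 61.1.
Area = ½·|YZ|·|ZX|·sin Z ≈ 723.22.
The altitude from Z has length 2·area/|XY| ≈ 23.673.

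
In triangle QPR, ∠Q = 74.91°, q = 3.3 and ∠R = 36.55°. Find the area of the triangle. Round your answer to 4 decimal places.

The third angle is ∠P = 180° − ∠R − ∠Q = 68.54°.
Law of sines: p = q·sin P/sin Q ≈ 3.1809.
Law of sines: r = q·sin R/sin Q ≈ 2.0354.
Area = ½·q·p·sin R ≈ 3.1256.

area ≈ 3.1256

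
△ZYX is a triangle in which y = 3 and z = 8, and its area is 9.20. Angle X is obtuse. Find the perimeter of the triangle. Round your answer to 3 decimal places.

21.189

From area = ½·z·y·sin X, we get sin X = 2·area/(z·y) ≈ 0.76667.
Taking the obtuse solution, ∠X ≈ 129.94°.
Law of cosines then gives x ≈ 10.189.
Perimeter = 8 + 3 + 10.189 = 21.189.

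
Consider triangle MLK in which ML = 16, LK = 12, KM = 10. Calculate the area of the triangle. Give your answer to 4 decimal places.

59.9250

Semiperimeter s = (12 + 10 + 16)/2 = 19.
Heron's formula: area = √(19·7·9·3) ≈ 59.925.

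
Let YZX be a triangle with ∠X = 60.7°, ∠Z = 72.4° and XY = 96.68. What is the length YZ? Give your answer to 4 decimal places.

88.4520

The third angle is ∠Y = 180° − ∠Z − ∠X = 46.90°.
Law of sines: YZ = XY·sin X/sin Z ≈ 88.452.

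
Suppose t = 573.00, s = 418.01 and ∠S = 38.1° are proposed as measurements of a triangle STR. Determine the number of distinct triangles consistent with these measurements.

t·sin S = 573.00·sin(38.1°) ≈ 353.6.
Since t sin S < s < t (353.6 < 418.01 < 573.00), two triangles exist.

2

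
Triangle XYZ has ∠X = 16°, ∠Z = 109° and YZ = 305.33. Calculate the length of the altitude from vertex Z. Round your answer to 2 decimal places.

250.11

The third angle is ∠Y = 180° − ∠Z − ∠X = 55.00°.
Law of sines: ZX = YZ·sin Y/sin X ≈ 907.39.
Law of sines: XY = YZ·sin Z/sin X ≈ 1047.4.
Area = ½·YZ·ZX·sin Z ≈ 1.3098e+05.
The altitude from Z has length 2·area/XY ≈ 250.11.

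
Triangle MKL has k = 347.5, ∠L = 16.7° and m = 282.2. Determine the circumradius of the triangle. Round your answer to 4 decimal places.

R ≈ 194.8175

By the law of cosines, l² = m² + k² − 2·m·k·cos L = 12536, so l ≈ 111.97.
Area = ½·m·k·sin L ≈ 14090.
Circumradius = l/(2 sin L) ≈ 194.82.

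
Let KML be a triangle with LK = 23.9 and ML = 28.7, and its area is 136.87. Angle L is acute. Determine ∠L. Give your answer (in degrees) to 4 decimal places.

∠L ≈ 23.5206°

From area = ½·ML·LK·sin L, we get sin L = 2·area/(ML·LK) ≈ 0.39908.
Taking the acute solution, ∠L ≈ 23.52°.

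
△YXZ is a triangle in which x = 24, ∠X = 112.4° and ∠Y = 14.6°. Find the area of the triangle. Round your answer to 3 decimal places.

area ≈ 62.709

The third angle is ∠Z = 180° − ∠Y − ∠X = 53.00°.
Law of sines: y = x·sin Y/sin X ≈ 6.5434.
Law of sines: z = x·sin Z/sin X ≈ 20.732.
Area = ½·x·y·sin Z ≈ 62.709.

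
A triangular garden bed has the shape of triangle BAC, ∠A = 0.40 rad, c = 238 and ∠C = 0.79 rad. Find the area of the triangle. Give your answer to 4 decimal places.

14414.0675

The third angle is ∠B = π − ∠A − ∠C = 1.952 rad.
Law of sines: b = c·sin B/sin C ≈ 311.04.
Law of sines: a = c·sin A/sin C ≈ 130.47.
Area = ½·c·b·sin A ≈ 14414.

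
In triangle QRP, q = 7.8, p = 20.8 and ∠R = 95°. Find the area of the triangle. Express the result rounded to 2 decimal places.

80.81

Area = ½·p·q·sin R ≈ 80.811.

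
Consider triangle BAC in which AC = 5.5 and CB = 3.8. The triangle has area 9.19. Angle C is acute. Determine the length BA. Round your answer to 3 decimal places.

From area = ½·AC·CB·sin C, we get sin C = 2·area/(AC·CB) ≈ 0.87943.
Taking the acute solution, ∠C ≈ 61.57°.
Law of cosines then gives BA ≈ 4.9791.

4.979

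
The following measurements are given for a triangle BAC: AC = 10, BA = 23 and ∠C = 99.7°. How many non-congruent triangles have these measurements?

1

AC·sin C = 10·sin(99.7°) ≈ 9.857.
Since ∠C is not acute, a triangle exists only if BA > AC; here BA > AC, so there is exactly one triangle.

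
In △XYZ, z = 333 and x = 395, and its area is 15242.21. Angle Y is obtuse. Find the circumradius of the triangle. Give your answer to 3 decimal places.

R ≈ 1559.948

From area = ½·z·x·sin Y, we get sin Y = 2·area/(z·x) ≈ 0.23176.
Taking the obtuse solution, ∠Y ≈ 166.60°.
Law of cosines then gives y ≈ 723.06.
Circumradius = y/(2 sin Y) ≈ 1559.9.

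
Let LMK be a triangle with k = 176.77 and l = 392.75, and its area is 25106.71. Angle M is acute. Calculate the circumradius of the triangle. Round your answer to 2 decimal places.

From area = ½·k·l·sin M, we get sin M = 2·area/(k·l) ≈ 0.72326.
Taking the acute solution, ∠M ≈ 46.32°.
Law of cosines then gives m ≈ 299.35.
Circumradius = m/(2 sin M) ≈ 206.95.

R ≈ 206.95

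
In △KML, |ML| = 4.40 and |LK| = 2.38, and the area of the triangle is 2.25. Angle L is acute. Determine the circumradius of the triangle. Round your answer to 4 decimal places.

From area = ½·|ML|·|LK|·sin L, we get sin L = 2·area/(|ML|·|LK|) ≈ 0.42972.
Taking the acute solution, ∠L ≈ 25.45°.
Law of cosines then gives |KM| ≈ 2.4724.
Circumradius = |KM|/(2 sin L) ≈ 2.8768.

R ≈ 2.8768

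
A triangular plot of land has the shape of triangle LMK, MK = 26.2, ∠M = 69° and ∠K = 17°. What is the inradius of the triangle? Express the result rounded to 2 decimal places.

The third angle is ∠L = 180° − ∠M − ∠K = 94.00°.
Law of sines: KL = MK·sin M/sin L ≈ 24.52.
Law of sines: LM = MK·sin K/sin L ≈ 7.6788.
Area = ½·MK·KL·sin K ≈ 93.912.
Semiperimeter s = (26.2+24.52+7.6788)/2 = 29.199.
Inradius = area/s = 93.912/29.199 ≈ 3.2162.

r ≈ 3.22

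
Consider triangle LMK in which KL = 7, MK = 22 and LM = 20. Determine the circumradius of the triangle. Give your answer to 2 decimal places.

11.09

By the law of cosines, cos L = (KL² + LM² − MK²) / (2·KL·LM) ≈ -0.12500, so ∠L ≈ 97.18°.
Circumradius = MK/(2 sin L) ≈ 11.087.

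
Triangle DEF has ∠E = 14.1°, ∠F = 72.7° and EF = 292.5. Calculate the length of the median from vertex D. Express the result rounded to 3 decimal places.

The third angle is ∠D = 180° − ∠E − ∠F = 93.20°.
Law of sines: FD = EF·sin E/sin D ≈ 71.369.
Law of sines: DE = EF·sin F/sin D ≈ 279.7.
Median from D: ½√(2·FD² + 2·DE² − EF²) ≈ 142.39.

m_D ≈ 142.389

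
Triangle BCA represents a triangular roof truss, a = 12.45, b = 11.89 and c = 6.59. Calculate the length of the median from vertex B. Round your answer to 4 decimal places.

7.9920

Median from B: ½√(2·c² + 2·a² − b²) ≈ 7.992.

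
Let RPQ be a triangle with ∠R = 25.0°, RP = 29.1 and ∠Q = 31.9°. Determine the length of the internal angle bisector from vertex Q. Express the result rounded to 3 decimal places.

t_Q ≈ 29.747

The third angle is ∠P = 180° − ∠Q − ∠R = 123.10°.
Law of sines: PQ = RP·sin R/sin Q ≈ 23.273.
Law of sines: QR = RP·sin P/sin Q ≈ 46.131.
The bisector from Q has length 2·PQ·QR·cos(∠Q/2)/(PQ+QR) ≈ 29.747.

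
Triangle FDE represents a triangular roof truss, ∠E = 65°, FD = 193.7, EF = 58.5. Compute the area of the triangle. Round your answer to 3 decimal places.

area ≈ 5594.189

Law of sines: sin D = EF·sin E/FD ≈ 0.27372.
Since FD ≥ EF, only the acute value applies: ∠D ≈ 15.89°.
Then ∠F = 180° − ∠E − ∠D ≈ 99.11°.
Law of sines gives DE = FD·sin F/sin E ≈ 211.03.
Area = ½·FD·EF·sin F ≈ 5594.2.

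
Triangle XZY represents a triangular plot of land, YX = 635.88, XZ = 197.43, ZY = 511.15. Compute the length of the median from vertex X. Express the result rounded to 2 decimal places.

Median from X: ½√(2·YX² + 2·XZ² − ZY²) ≈ 395.4.

395.40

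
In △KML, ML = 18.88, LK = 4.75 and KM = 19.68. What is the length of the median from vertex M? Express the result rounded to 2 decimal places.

Median from M: ½√(2·KM² + 2·ML² − LK²) ≈ 19.137.

m_M ≈ 19.14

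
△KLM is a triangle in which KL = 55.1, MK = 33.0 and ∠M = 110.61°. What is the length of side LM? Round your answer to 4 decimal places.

34.0122

Law of sines: sin L = MK·sin M/KL ≈ 0.56058.
Since KL ≥ MK, only the acute value applies: ∠L ≈ 34.10°.
Then ∠K = 180° − ∠M − ∠L ≈ 35.29°.
Law of sines gives LM = KL·sin K/sin M ≈ 34.012.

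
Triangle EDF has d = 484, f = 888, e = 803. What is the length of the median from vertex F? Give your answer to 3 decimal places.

Median from F: ½√(2·e² + 2·d² − f²) ≈ 492.34.

m_F ≈ 492.338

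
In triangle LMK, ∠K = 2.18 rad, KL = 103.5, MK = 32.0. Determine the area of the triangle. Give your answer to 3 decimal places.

Area = ½·MK·KL·sin K ≈ 1358.1.

area ≈ 1358.092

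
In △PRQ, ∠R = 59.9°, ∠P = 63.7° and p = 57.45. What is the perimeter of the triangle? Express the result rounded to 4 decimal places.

perimeter ≈ 166.2685

The third angle is ∠Q = 180° − ∠P − ∠R = 56.40°.
Law of sines: r = p·sin R/sin P ≈ 55.442.
Law of sines: q = p·sin Q/sin P ≈ 53.377.
Semiperimeter s = (57.45+55.442+53.377)/2 = 83.134.
Perimeter = 57.45 + 55.442 + 53.377 = 166.27.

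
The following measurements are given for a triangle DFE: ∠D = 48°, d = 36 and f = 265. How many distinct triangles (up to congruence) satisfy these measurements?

0

f·sin D = 265·sin(48°) ≈ 196.9.
Since d = 36 < 196.9 = f sin D, no triangle exists.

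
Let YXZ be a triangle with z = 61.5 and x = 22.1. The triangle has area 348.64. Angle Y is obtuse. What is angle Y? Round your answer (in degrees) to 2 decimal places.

From area = ½·x·z·sin Y, we get sin Y = 2·area/(x·z) ≈ 0.51303.
Taking the obtuse solution, ∠Y ≈ 149.13°.

∠Y ≈ 149.13°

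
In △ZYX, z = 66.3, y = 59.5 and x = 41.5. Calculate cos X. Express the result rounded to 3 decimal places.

By the law of cosines, cos X = (z² + y² − x²) / (2·z·y) ≈ 0.78757, so ∠X ≈ 38.04°.

cos X ≈ 0.788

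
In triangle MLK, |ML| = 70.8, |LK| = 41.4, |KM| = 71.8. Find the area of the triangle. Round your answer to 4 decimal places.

area ≈ 1411.9288

Semiperimeter s = (41.4 + 71.8 + 70.8)/2 = 92.
Heron's formula: area = √(92·50.6·20.2·21.2) ≈ 1411.9.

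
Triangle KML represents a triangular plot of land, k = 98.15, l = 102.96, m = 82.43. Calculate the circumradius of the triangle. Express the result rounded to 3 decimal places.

By the law of cosines, cos K = (m² + l² − k²) / (2·m·l) ≈ 0.45729, so ∠K ≈ 62.79°.
Circumradius = k/(2 sin K) ≈ 55.183.

R ≈ 55.183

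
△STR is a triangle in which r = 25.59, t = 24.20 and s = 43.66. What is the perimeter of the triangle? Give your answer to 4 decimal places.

93.4500

Perimeter = 43.66 + 24.2 + 25.59 = 93.45.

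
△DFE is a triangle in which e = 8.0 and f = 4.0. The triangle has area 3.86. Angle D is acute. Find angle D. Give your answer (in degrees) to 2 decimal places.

From area = ½·f·e·sin D, we get sin D = 2·area/(f·e) ≈ 0.24125.
Taking the acute solution, ∠D ≈ 13.96°.

∠D ≈ 13.96°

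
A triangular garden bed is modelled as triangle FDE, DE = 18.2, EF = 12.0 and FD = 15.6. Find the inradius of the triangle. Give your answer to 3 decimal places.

4.041

Semiperimeter s = (18.2 + 12 + 15.6)/2 = 22.9.
Heron's formula: area = √(22.9·4.7·10.9·7.3) ≈ 92.543.
Inradius = area/s = 92.543/22.9 ≈ 4.0412.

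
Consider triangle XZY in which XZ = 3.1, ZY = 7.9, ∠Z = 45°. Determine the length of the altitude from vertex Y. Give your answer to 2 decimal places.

h_Y ≈ 5.59

By the law of cosines, YX² = XZ² + ZY² − 2·XZ·ZY·cos Z = 37.386, so YX ≈ 6.1144.
Area = ½·XZ·ZY·sin Z ≈ 8.6585.
The altitude from Y has length 2·area/XZ ≈ 5.5861.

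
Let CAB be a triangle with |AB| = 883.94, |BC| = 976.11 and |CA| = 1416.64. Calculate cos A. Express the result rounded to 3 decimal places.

0.733

By the law of cosines, cos A = (|CA|² + |AB|² − |BC|²) / (2·|CA|·|AB|) ≈ 0.73287, so ∠A ≈ 42.87°.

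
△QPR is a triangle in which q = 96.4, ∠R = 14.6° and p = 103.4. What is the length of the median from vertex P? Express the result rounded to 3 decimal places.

m_P ≈ 48.166

By the law of cosines, r² = q² + p² − 2·q·p·cos R = 692.73, so r ≈ 26.32.
Median from P: ½√(2·r² + 2·q² − p²) ≈ 48.166.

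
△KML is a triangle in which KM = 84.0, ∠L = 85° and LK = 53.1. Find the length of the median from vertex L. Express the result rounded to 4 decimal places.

Law of sines: sin M = LK·sin L/KM ≈ 0.62974.
Since KM ≥ LK, only the acute value applies: ∠M ≈ 39.03°.
Then ∠K = 180° − ∠L − ∠M ≈ 55.97°.
Law of sines gives ML = KM·sin K/sin L ≈ 69.88.
Median from L: ½√(2·ML² + 2·LK² − KM²) ≈ 45.688.

45.6881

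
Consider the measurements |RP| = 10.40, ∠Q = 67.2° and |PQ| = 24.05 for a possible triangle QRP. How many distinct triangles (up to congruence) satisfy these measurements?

0

|PQ|·sin Q = 24.05·sin(67.2°) ≈ 22.17.
Since |RP| = 10.40 < 22.17 = |PQ| sin Q, no triangle exists.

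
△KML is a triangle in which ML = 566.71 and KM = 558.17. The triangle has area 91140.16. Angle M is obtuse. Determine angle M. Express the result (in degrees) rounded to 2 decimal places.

From area = ½·KM·ML·sin M, we get sin M = 2·area/(KM·ML) ≈ 0.57625.
Taking the obtuse solution, ∠M ≈ 144.81°.

∠M ≈ 144.81°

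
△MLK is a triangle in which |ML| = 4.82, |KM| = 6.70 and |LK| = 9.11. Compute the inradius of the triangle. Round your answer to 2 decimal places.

Semiperimeter s = (9.11 + 6.7 + 4.82)/2 = 10.315.
Heron's formula: area = √(10.315·1.205·3.615·5.495) ≈ 15.713.
Inradius = area/s = 15.713/10.315 ≈ 1.5233.

r ≈ 1.52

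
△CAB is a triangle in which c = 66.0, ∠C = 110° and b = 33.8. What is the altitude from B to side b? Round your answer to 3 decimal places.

h_B ≈ 43.503

Law of sines: sin B = b·sin C/c ≈ 0.48124.
Since c ≥ b, only the acute value applies: ∠B ≈ 28.77°.
Then ∠A = 180° − ∠C − ∠B ≈ 41.23°.
Law of sines gives a = c·sin A/sin C ≈ 46.295.
Area = ½·c·b·sin A ≈ 735.2.
The altitude from B has length 2·area/b ≈ 43.503.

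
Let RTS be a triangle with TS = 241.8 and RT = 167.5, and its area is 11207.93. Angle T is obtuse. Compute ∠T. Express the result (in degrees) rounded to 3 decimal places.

From area = ½·RT·TS·sin T, we get sin T = 2·area/(RT·TS) ≈ 0.55346.
Taking the obtuse solution, ∠T ≈ 146.40°.

146.395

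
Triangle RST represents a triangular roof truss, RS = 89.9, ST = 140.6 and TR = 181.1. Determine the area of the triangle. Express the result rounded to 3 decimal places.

6197.787

Semiperimeter s = (140.6 + 181.1 + 89.9)/2 = 205.8.
Heron's formula: area = √(205.8·65.2·24.7·115.9) ≈ 6197.8.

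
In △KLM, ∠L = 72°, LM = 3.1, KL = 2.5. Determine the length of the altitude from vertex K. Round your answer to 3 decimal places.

By the law of cosines, MK² = KL² + LM² − 2·KL·LM·cos L = 11.07, so MK ≈ 3.3272.
Area = ½·KL·LM·sin L ≈ 3.6853.
The altitude from K has length 2·area/LM ≈ 2.3776.

h_K ≈ 2.378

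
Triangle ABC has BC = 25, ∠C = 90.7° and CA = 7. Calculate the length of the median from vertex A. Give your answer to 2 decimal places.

By the law of cosines, AB² = BC² + CA² − 2·BC·CA·cos C = 678.28, so AB ≈ 26.044.
Median from A: ½√(2·CA² + 2·AB² − BC²) ≈ 14.401.

14.40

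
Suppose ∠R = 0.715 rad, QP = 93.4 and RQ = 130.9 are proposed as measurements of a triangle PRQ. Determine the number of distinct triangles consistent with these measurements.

RQ·sin R = 130.9·sin(0.715 rad) ≈ 85.82.
Since RQ sin R < QP < RQ (85.82 < 93.4 < 130.9), two triangles exist.

2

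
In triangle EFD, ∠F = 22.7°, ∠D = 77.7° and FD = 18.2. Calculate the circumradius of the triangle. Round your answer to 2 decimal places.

The third angle is ∠E = 180° − ∠F − ∠D = 79.60°.
Law of sines: DE = FD·sin F/sin E ≈ 7.1408.
Law of sines: EF = FD·sin D/sin E ≈ 18.079.
Circumradius = FD/(2 sin E) ≈ 9.252.

9.25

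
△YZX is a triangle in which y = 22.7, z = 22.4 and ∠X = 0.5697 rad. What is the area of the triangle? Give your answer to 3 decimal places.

137.132

Area = ½·y·z·sin X ≈ 137.13.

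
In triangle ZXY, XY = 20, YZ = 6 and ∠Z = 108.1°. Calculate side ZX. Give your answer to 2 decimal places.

Law of sines: sin X = YZ·sin Z/XY ≈ 0.28515.
Since XY ≥ YZ, only the acute value applies: ∠X ≈ 16.57°.
Then ∠Y = 180° − ∠Z − ∠X ≈ 55.33°.
Law of sines gives ZX = XY·sin Y/sin Z ≈ 17.306.

17.31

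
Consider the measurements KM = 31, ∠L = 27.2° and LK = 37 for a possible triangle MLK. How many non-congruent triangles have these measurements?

2

LK·sin L = 37·sin(27.2°) ≈ 16.91.
Since LK sin L < KM < LK (16.91 < 31 < 37), two triangles exist.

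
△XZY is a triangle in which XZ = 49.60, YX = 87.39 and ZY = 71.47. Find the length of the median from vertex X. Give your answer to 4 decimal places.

m_X ≈ 61.4133

Median from X: ½√(2·YX² + 2·XZ² − ZY²) ≈ 61.413.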